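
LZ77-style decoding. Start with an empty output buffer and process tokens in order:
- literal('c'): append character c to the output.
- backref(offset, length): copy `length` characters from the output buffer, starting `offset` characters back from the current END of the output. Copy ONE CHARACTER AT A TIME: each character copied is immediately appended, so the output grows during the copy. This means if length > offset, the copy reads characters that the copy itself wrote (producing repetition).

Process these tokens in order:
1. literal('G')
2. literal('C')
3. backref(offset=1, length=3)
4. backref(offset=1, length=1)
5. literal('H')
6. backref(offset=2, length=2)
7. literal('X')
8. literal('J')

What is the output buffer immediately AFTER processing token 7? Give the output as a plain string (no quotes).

Answer: GCCCCCHCHX

Derivation:
Token 1: literal('G'). Output: "G"
Token 2: literal('C'). Output: "GC"
Token 3: backref(off=1, len=3) (overlapping!). Copied 'CCC' from pos 1. Output: "GCCCC"
Token 4: backref(off=1, len=1). Copied 'C' from pos 4. Output: "GCCCCC"
Token 5: literal('H'). Output: "GCCCCCH"
Token 6: backref(off=2, len=2). Copied 'CH' from pos 5. Output: "GCCCCCHCH"
Token 7: literal('X'). Output: "GCCCCCHCHX"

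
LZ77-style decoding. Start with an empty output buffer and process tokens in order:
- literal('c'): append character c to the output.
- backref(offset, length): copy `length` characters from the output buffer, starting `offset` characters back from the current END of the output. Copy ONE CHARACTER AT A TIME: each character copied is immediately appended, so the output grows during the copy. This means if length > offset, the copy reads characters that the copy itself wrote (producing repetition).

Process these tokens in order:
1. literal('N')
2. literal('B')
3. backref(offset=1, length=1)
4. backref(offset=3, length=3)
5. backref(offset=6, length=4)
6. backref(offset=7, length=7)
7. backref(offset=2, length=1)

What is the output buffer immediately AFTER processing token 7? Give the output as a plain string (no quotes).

Token 1: literal('N'). Output: "N"
Token 2: literal('B'). Output: "NB"
Token 3: backref(off=1, len=1). Copied 'B' from pos 1. Output: "NBB"
Token 4: backref(off=3, len=3). Copied 'NBB' from pos 0. Output: "NBBNBB"
Token 5: backref(off=6, len=4). Copied 'NBBN' from pos 0. Output: "NBBNBBNBBN"
Token 6: backref(off=7, len=7). Copied 'NBBNBBN' from pos 3. Output: "NBBNBBNBBNNBBNBBN"
Token 7: backref(off=2, len=1). Copied 'B' from pos 15. Output: "NBBNBBNBBNNBBNBBNB"

Answer: NBBNBBNBBNNBBNBBNB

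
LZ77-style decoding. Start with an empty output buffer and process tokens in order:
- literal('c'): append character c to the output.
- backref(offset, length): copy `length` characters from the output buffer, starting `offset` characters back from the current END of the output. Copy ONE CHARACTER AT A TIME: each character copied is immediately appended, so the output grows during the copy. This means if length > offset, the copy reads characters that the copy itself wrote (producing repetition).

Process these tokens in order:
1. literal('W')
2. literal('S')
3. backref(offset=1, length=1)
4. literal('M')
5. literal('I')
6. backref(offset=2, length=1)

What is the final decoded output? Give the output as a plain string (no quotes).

Answer: WSSMIM

Derivation:
Token 1: literal('W'). Output: "W"
Token 2: literal('S'). Output: "WS"
Token 3: backref(off=1, len=1). Copied 'S' from pos 1. Output: "WSS"
Token 4: literal('M'). Output: "WSSM"
Token 5: literal('I'). Output: "WSSMI"
Token 6: backref(off=2, len=1). Copied 'M' from pos 3. Output: "WSSMIM"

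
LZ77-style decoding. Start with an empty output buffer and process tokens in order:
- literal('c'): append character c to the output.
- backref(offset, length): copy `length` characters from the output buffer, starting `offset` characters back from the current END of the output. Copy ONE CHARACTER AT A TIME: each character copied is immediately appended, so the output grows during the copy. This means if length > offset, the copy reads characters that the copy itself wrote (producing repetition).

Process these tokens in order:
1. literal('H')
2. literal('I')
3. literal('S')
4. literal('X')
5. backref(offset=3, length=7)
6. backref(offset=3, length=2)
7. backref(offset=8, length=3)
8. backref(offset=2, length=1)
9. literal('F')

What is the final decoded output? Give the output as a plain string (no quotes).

Token 1: literal('H'). Output: "H"
Token 2: literal('I'). Output: "HI"
Token 3: literal('S'). Output: "HIS"
Token 4: literal('X'). Output: "HISX"
Token 5: backref(off=3, len=7) (overlapping!). Copied 'ISXISXI' from pos 1. Output: "HISXISXISXI"
Token 6: backref(off=3, len=2). Copied 'SX' from pos 8. Output: "HISXISXISXISX"
Token 7: backref(off=8, len=3). Copied 'SXI' from pos 5. Output: "HISXISXISXISXSXI"
Token 8: backref(off=2, len=1). Copied 'X' from pos 14. Output: "HISXISXISXISXSXIX"
Token 9: literal('F'). Output: "HISXISXISXISXSXIXF"

Answer: HISXISXISXISXSXIXF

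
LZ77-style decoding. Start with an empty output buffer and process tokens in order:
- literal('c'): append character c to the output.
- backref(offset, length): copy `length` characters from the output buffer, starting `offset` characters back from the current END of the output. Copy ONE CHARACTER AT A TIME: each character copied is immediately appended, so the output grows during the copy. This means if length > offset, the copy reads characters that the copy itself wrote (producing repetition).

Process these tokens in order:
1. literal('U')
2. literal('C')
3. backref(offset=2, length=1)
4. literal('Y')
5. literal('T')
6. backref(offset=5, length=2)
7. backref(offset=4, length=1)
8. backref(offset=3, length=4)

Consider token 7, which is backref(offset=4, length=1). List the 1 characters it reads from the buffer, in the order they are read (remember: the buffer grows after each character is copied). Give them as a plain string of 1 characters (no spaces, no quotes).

Answer: Y

Derivation:
Token 1: literal('U'). Output: "U"
Token 2: literal('C'). Output: "UC"
Token 3: backref(off=2, len=1). Copied 'U' from pos 0. Output: "UCU"
Token 4: literal('Y'). Output: "UCUY"
Token 5: literal('T'). Output: "UCUYT"
Token 6: backref(off=5, len=2). Copied 'UC' from pos 0. Output: "UCUYTUC"
Token 7: backref(off=4, len=1). Buffer before: "UCUYTUC" (len 7)
  byte 1: read out[3]='Y', append. Buffer now: "UCUYTUCY"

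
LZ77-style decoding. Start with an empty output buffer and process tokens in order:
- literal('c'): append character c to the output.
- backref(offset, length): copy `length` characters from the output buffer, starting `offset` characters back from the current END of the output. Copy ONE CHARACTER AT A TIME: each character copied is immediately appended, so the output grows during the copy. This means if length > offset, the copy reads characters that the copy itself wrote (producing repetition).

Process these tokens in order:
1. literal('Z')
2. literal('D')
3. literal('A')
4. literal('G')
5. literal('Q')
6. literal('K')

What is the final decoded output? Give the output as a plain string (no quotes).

Answer: ZDAGQK

Derivation:
Token 1: literal('Z'). Output: "Z"
Token 2: literal('D'). Output: "ZD"
Token 3: literal('A'). Output: "ZDA"
Token 4: literal('G'). Output: "ZDAG"
Token 5: literal('Q'). Output: "ZDAGQ"
Token 6: literal('K'). Output: "ZDAGQK"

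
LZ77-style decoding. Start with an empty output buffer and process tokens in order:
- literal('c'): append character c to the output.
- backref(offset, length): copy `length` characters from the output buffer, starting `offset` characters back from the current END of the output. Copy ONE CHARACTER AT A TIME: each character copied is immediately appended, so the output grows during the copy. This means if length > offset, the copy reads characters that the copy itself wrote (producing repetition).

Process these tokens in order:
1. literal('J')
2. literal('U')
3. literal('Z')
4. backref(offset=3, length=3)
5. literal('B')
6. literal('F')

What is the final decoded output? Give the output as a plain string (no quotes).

Answer: JUZJUZBF

Derivation:
Token 1: literal('J'). Output: "J"
Token 2: literal('U'). Output: "JU"
Token 3: literal('Z'). Output: "JUZ"
Token 4: backref(off=3, len=3). Copied 'JUZ' from pos 0. Output: "JUZJUZ"
Token 5: literal('B'). Output: "JUZJUZB"
Token 6: literal('F'). Output: "JUZJUZBF"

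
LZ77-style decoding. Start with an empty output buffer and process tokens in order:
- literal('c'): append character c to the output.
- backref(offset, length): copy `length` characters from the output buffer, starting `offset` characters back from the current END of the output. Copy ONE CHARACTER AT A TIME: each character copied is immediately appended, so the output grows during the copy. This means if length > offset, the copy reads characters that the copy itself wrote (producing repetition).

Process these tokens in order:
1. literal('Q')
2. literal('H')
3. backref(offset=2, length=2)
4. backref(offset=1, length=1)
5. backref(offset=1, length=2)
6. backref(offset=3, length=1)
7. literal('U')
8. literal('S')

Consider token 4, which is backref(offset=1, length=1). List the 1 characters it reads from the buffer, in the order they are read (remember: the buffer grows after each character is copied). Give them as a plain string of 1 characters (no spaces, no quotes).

Token 1: literal('Q'). Output: "Q"
Token 2: literal('H'). Output: "QH"
Token 3: backref(off=2, len=2). Copied 'QH' from pos 0. Output: "QHQH"
Token 4: backref(off=1, len=1). Buffer before: "QHQH" (len 4)
  byte 1: read out[3]='H', append. Buffer now: "QHQHH"

Answer: H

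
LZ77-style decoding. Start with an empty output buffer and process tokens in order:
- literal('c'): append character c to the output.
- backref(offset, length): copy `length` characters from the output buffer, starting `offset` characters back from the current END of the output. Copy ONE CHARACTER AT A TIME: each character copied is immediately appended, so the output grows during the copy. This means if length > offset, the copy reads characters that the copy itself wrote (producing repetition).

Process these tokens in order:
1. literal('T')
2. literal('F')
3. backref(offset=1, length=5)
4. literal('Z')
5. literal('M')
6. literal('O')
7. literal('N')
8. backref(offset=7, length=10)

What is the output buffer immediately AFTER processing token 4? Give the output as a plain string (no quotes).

Answer: TFFFFFFZ

Derivation:
Token 1: literal('T'). Output: "T"
Token 2: literal('F'). Output: "TF"
Token 3: backref(off=1, len=5) (overlapping!). Copied 'FFFFF' from pos 1. Output: "TFFFFFF"
Token 4: literal('Z'). Output: "TFFFFFFZ"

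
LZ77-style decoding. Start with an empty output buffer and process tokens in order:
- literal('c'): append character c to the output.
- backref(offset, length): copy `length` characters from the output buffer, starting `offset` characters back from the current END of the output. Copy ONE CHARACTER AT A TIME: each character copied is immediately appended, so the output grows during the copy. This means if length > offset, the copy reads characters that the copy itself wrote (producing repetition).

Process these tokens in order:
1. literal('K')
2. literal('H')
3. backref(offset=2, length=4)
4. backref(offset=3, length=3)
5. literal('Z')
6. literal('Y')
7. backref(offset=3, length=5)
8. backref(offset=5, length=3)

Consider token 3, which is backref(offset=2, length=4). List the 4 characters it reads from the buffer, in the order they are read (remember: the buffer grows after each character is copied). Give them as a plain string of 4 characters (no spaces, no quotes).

Answer: KHKH

Derivation:
Token 1: literal('K'). Output: "K"
Token 2: literal('H'). Output: "KH"
Token 3: backref(off=2, len=4). Buffer before: "KH" (len 2)
  byte 1: read out[0]='K', append. Buffer now: "KHK"
  byte 2: read out[1]='H', append. Buffer now: "KHKH"
  byte 3: read out[2]='K', append. Buffer now: "KHKHK"
  byte 4: read out[3]='H', append. Buffer now: "KHKHKH"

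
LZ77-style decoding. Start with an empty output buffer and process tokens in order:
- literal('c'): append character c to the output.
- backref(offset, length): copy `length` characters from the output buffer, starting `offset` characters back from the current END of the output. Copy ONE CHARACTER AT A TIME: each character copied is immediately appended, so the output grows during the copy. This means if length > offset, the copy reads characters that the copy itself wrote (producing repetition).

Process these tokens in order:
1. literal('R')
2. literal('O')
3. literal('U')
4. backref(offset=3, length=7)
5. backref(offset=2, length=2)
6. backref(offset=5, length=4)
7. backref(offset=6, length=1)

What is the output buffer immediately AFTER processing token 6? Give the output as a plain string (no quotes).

Answer: ROUROUROURUROURU

Derivation:
Token 1: literal('R'). Output: "R"
Token 2: literal('O'). Output: "RO"
Token 3: literal('U'). Output: "ROU"
Token 4: backref(off=3, len=7) (overlapping!). Copied 'ROUROUR' from pos 0. Output: "ROUROUROUR"
Token 5: backref(off=2, len=2). Copied 'UR' from pos 8. Output: "ROUROUROURUR"
Token 6: backref(off=5, len=4). Copied 'OURU' from pos 7. Output: "ROUROUROURUROURU"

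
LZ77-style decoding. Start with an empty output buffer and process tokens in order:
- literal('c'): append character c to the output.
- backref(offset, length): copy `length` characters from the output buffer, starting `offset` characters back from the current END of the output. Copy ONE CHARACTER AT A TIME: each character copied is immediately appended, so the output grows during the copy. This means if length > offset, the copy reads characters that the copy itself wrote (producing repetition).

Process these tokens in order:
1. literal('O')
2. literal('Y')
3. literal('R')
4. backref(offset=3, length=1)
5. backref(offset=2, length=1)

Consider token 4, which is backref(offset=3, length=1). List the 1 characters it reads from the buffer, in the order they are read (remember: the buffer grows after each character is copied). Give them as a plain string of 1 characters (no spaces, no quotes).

Answer: O

Derivation:
Token 1: literal('O'). Output: "O"
Token 2: literal('Y'). Output: "OY"
Token 3: literal('R'). Output: "OYR"
Token 4: backref(off=3, len=1). Buffer before: "OYR" (len 3)
  byte 1: read out[0]='O', append. Buffer now: "OYRO"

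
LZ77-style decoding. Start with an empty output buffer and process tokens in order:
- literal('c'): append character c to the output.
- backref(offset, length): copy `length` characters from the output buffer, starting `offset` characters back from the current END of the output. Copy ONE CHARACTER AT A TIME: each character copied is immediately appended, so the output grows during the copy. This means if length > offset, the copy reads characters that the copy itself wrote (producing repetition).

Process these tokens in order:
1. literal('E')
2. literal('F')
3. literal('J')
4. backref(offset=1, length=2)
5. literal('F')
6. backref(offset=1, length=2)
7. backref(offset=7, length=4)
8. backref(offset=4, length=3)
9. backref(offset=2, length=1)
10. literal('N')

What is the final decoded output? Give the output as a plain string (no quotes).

Token 1: literal('E'). Output: "E"
Token 2: literal('F'). Output: "EF"
Token 3: literal('J'). Output: "EFJ"
Token 4: backref(off=1, len=2) (overlapping!). Copied 'JJ' from pos 2. Output: "EFJJJ"
Token 5: literal('F'). Output: "EFJJJF"
Token 6: backref(off=1, len=2) (overlapping!). Copied 'FF' from pos 5. Output: "EFJJJFFF"
Token 7: backref(off=7, len=4). Copied 'FJJJ' from pos 1. Output: "EFJJJFFFFJJJ"
Token 8: backref(off=4, len=3). Copied 'FJJ' from pos 8. Output: "EFJJJFFFFJJJFJJ"
Token 9: backref(off=2, len=1). Copied 'J' from pos 13. Output: "EFJJJFFFFJJJFJJJ"
Token 10: literal('N'). Output: "EFJJJFFFFJJJFJJJN"

Answer: EFJJJFFFFJJJFJJJN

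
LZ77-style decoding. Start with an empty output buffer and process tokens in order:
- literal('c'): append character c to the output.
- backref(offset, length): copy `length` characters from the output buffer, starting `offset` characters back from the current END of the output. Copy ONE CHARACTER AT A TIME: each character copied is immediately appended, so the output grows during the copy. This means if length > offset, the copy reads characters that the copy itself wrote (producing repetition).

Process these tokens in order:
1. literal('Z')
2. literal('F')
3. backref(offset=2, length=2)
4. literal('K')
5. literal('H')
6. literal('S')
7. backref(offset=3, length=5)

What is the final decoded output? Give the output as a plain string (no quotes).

Token 1: literal('Z'). Output: "Z"
Token 2: literal('F'). Output: "ZF"
Token 3: backref(off=2, len=2). Copied 'ZF' from pos 0. Output: "ZFZF"
Token 4: literal('K'). Output: "ZFZFK"
Token 5: literal('H'). Output: "ZFZFKH"
Token 6: literal('S'). Output: "ZFZFKHS"
Token 7: backref(off=3, len=5) (overlapping!). Copied 'KHSKH' from pos 4. Output: "ZFZFKHSKHSKH"

Answer: ZFZFKHSKHSKH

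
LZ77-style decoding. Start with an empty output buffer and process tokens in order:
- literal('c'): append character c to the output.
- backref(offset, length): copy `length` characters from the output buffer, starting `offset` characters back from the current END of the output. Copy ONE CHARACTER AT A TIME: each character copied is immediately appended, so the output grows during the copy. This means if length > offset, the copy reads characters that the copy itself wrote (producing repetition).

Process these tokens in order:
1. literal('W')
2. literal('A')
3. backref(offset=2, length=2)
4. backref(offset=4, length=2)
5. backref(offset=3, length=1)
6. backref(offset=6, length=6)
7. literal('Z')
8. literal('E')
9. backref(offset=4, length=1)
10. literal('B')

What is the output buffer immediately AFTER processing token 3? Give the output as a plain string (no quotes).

Token 1: literal('W'). Output: "W"
Token 2: literal('A'). Output: "WA"
Token 3: backref(off=2, len=2). Copied 'WA' from pos 0. Output: "WAWA"

Answer: WAWA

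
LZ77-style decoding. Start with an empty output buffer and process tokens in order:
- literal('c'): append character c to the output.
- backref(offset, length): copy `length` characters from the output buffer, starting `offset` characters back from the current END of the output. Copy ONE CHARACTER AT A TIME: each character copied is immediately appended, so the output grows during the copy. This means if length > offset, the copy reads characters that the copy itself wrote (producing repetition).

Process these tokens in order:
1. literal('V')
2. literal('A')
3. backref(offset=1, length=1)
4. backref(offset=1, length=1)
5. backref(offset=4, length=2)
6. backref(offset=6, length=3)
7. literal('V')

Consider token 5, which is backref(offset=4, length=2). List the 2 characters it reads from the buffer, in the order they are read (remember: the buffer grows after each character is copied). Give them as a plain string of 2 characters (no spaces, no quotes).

Answer: VA

Derivation:
Token 1: literal('V'). Output: "V"
Token 2: literal('A'). Output: "VA"
Token 3: backref(off=1, len=1). Copied 'A' from pos 1. Output: "VAA"
Token 4: backref(off=1, len=1). Copied 'A' from pos 2. Output: "VAAA"
Token 5: backref(off=4, len=2). Buffer before: "VAAA" (len 4)
  byte 1: read out[0]='V', append. Buffer now: "VAAAV"
  byte 2: read out[1]='A', append. Buffer now: "VAAAVA"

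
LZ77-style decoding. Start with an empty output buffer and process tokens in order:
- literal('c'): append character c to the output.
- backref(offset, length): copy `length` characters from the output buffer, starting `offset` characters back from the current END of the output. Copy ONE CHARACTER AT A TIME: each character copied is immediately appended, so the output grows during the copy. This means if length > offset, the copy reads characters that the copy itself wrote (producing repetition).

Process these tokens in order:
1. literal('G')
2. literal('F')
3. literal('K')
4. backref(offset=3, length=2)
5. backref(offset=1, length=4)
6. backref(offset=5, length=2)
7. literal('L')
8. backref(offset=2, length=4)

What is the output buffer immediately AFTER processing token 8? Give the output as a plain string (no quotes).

Token 1: literal('G'). Output: "G"
Token 2: literal('F'). Output: "GF"
Token 3: literal('K'). Output: "GFK"
Token 4: backref(off=3, len=2). Copied 'GF' from pos 0. Output: "GFKGF"
Token 5: backref(off=1, len=4) (overlapping!). Copied 'FFFF' from pos 4. Output: "GFKGFFFFF"
Token 6: backref(off=5, len=2). Copied 'FF' from pos 4. Output: "GFKGFFFFFFF"
Token 7: literal('L'). Output: "GFKGFFFFFFFL"
Token 8: backref(off=2, len=4) (overlapping!). Copied 'FLFL' from pos 10. Output: "GFKGFFFFFFFLFLFL"

Answer: GFKGFFFFFFFLFLFL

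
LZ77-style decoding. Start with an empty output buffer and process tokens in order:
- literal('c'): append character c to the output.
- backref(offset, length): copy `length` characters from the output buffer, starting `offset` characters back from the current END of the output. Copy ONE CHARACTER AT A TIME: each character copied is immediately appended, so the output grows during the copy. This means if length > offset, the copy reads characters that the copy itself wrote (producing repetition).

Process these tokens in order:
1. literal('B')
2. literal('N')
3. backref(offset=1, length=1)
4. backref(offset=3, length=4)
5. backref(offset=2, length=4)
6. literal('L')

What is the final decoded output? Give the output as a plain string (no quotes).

Answer: BNNBNNBNBNBL

Derivation:
Token 1: literal('B'). Output: "B"
Token 2: literal('N'). Output: "BN"
Token 3: backref(off=1, len=1). Copied 'N' from pos 1. Output: "BNN"
Token 4: backref(off=3, len=4) (overlapping!). Copied 'BNNB' from pos 0. Output: "BNNBNNB"
Token 5: backref(off=2, len=4) (overlapping!). Copied 'NBNB' from pos 5. Output: "BNNBNNBNBNB"
Token 6: literal('L'). Output: "BNNBNNBNBNBL"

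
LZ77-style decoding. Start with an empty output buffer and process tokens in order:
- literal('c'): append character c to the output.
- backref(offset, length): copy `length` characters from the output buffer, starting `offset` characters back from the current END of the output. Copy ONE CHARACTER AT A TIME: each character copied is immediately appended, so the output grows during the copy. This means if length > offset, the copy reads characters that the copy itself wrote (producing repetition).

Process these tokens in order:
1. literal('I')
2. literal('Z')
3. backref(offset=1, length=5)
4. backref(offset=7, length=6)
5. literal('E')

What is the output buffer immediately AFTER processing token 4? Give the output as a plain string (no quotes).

Answer: IZZZZZZIZZZZZ

Derivation:
Token 1: literal('I'). Output: "I"
Token 2: literal('Z'). Output: "IZ"
Token 3: backref(off=1, len=5) (overlapping!). Copied 'ZZZZZ' from pos 1. Output: "IZZZZZZ"
Token 4: backref(off=7, len=6). Copied 'IZZZZZ' from pos 0. Output: "IZZZZZZIZZZZZ"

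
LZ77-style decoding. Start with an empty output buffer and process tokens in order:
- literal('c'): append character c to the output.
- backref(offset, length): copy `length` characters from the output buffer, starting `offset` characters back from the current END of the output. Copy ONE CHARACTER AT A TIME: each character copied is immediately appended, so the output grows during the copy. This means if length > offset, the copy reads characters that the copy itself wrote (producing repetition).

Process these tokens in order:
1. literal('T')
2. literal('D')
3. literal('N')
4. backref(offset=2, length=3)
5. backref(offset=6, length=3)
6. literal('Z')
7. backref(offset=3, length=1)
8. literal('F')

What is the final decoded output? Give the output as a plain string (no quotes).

Answer: TDNDNDTDNZDF

Derivation:
Token 1: literal('T'). Output: "T"
Token 2: literal('D'). Output: "TD"
Token 3: literal('N'). Output: "TDN"
Token 4: backref(off=2, len=3) (overlapping!). Copied 'DND' from pos 1. Output: "TDNDND"
Token 5: backref(off=6, len=3). Copied 'TDN' from pos 0. Output: "TDNDNDTDN"
Token 6: literal('Z'). Output: "TDNDNDTDNZ"
Token 7: backref(off=3, len=1). Copied 'D' from pos 7. Output: "TDNDNDTDNZD"
Token 8: literal('F'). Output: "TDNDNDTDNZDF"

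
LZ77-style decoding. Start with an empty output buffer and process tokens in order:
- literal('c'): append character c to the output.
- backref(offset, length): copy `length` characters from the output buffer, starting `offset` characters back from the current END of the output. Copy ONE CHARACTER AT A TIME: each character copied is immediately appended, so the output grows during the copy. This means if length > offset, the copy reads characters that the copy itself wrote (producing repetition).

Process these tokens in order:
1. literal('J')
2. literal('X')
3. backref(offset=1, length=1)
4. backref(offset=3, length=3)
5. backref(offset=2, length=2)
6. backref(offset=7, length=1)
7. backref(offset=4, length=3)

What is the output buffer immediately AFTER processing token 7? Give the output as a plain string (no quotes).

Answer: JXXJXXXXXXXX

Derivation:
Token 1: literal('J'). Output: "J"
Token 2: literal('X'). Output: "JX"
Token 3: backref(off=1, len=1). Copied 'X' from pos 1. Output: "JXX"
Token 4: backref(off=3, len=3). Copied 'JXX' from pos 0. Output: "JXXJXX"
Token 5: backref(off=2, len=2). Copied 'XX' from pos 4. Output: "JXXJXXXX"
Token 6: backref(off=7, len=1). Copied 'X' from pos 1. Output: "JXXJXXXXX"
Token 7: backref(off=4, len=3). Copied 'XXX' from pos 5. Output: "JXXJXXXXXXXX"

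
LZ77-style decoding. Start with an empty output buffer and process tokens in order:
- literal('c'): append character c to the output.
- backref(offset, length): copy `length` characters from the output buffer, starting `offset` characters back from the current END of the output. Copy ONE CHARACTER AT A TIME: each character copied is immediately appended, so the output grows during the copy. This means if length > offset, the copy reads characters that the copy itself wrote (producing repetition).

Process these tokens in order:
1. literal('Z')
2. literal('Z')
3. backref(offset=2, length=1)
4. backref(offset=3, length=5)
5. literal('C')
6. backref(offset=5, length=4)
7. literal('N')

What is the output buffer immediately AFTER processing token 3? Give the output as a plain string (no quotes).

Answer: ZZZ

Derivation:
Token 1: literal('Z'). Output: "Z"
Token 2: literal('Z'). Output: "ZZ"
Token 3: backref(off=2, len=1). Copied 'Z' from pos 0. Output: "ZZZ"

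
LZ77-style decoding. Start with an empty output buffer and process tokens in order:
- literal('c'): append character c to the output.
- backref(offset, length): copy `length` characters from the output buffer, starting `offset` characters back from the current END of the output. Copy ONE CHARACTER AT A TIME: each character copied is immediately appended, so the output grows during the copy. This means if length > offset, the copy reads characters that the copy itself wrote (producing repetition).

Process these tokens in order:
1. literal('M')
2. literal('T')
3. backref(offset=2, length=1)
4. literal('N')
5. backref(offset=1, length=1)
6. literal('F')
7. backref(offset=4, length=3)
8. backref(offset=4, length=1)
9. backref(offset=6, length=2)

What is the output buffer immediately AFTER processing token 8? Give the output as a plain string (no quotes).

Answer: MTMNNFMNNF

Derivation:
Token 1: literal('M'). Output: "M"
Token 2: literal('T'). Output: "MT"
Token 3: backref(off=2, len=1). Copied 'M' from pos 0. Output: "MTM"
Token 4: literal('N'). Output: "MTMN"
Token 5: backref(off=1, len=1). Copied 'N' from pos 3. Output: "MTMNN"
Token 6: literal('F'). Output: "MTMNNF"
Token 7: backref(off=4, len=3). Copied 'MNN' from pos 2. Output: "MTMNNFMNN"
Token 8: backref(off=4, len=1). Copied 'F' from pos 5. Output: "MTMNNFMNNF"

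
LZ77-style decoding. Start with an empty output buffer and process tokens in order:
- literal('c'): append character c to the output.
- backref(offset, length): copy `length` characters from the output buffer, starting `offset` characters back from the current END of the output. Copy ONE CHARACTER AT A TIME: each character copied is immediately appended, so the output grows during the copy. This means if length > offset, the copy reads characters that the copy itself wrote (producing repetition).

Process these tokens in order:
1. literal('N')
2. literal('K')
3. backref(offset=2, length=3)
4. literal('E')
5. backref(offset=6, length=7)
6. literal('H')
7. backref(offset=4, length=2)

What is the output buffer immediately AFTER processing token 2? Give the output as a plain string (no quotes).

Token 1: literal('N'). Output: "N"
Token 2: literal('K'). Output: "NK"

Answer: NK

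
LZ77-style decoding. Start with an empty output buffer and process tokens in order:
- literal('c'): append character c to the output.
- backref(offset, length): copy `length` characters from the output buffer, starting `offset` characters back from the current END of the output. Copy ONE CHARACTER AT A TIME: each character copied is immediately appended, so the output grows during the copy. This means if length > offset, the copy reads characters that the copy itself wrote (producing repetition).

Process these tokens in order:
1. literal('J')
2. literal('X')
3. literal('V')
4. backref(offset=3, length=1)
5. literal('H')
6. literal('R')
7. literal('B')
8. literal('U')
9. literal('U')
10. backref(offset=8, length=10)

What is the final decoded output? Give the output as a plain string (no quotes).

Answer: JXVJHRBUUXVJHRBUUXV

Derivation:
Token 1: literal('J'). Output: "J"
Token 2: literal('X'). Output: "JX"
Token 3: literal('V'). Output: "JXV"
Token 4: backref(off=3, len=1). Copied 'J' from pos 0. Output: "JXVJ"
Token 5: literal('H'). Output: "JXVJH"
Token 6: literal('R'). Output: "JXVJHR"
Token 7: literal('B'). Output: "JXVJHRB"
Token 8: literal('U'). Output: "JXVJHRBU"
Token 9: literal('U'). Output: "JXVJHRBUU"
Token 10: backref(off=8, len=10) (overlapping!). Copied 'XVJHRBUUXV' from pos 1. Output: "JXVJHRBUUXVJHRBUUXV"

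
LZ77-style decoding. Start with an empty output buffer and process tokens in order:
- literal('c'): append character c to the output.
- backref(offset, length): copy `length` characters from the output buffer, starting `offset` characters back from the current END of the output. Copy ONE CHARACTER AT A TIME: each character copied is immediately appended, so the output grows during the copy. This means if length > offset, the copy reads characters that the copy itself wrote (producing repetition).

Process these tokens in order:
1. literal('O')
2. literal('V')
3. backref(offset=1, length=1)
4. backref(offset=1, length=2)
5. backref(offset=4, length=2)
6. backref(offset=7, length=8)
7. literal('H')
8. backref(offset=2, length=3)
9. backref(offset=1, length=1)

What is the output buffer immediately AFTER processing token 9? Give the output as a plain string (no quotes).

Answer: OVVVVVVOVVVVVVOHOHOO

Derivation:
Token 1: literal('O'). Output: "O"
Token 2: literal('V'). Output: "OV"
Token 3: backref(off=1, len=1). Copied 'V' from pos 1. Output: "OVV"
Token 4: backref(off=1, len=2) (overlapping!). Copied 'VV' from pos 2. Output: "OVVVV"
Token 5: backref(off=4, len=2). Copied 'VV' from pos 1. Output: "OVVVVVV"
Token 6: backref(off=7, len=8) (overlapping!). Copied 'OVVVVVVO' from pos 0. Output: "OVVVVVVOVVVVVVO"
Token 7: literal('H'). Output: "OVVVVVVOVVVVVVOH"
Token 8: backref(off=2, len=3) (overlapping!). Copied 'OHO' from pos 14. Output: "OVVVVVVOVVVVVVOHOHO"
Token 9: backref(off=1, len=1). Copied 'O' from pos 18. Output: "OVVVVVVOVVVVVVOHOHOO"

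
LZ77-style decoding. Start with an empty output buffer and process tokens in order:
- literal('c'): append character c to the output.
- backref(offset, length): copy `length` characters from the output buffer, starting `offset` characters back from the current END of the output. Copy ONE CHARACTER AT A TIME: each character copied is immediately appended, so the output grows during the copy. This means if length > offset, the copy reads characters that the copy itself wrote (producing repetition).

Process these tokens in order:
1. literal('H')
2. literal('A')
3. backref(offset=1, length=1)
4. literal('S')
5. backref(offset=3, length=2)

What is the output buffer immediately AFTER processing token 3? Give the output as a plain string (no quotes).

Token 1: literal('H'). Output: "H"
Token 2: literal('A'). Output: "HA"
Token 3: backref(off=1, len=1). Copied 'A' from pos 1. Output: "HAA"

Answer: HAA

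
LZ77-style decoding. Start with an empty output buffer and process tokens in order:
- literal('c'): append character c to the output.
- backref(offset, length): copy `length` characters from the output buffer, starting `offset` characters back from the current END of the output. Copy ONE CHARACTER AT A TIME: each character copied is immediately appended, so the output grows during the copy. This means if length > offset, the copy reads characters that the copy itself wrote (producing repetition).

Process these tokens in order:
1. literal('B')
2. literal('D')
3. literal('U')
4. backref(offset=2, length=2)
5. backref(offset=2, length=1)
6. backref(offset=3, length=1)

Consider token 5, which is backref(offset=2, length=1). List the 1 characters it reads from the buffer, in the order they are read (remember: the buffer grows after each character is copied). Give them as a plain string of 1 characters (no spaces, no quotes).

Token 1: literal('B'). Output: "B"
Token 2: literal('D'). Output: "BD"
Token 3: literal('U'). Output: "BDU"
Token 4: backref(off=2, len=2). Copied 'DU' from pos 1. Output: "BDUDU"
Token 5: backref(off=2, len=1). Buffer before: "BDUDU" (len 5)
  byte 1: read out[3]='D', append. Buffer now: "BDUDUD"

Answer: D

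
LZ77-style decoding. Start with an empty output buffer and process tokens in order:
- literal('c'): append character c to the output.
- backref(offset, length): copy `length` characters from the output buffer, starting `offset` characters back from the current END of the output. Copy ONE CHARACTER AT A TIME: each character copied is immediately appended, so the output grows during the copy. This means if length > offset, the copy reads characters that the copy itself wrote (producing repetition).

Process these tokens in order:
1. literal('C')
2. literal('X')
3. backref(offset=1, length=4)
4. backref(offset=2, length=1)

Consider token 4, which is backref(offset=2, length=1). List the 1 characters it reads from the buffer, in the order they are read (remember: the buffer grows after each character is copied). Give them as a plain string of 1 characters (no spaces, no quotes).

Token 1: literal('C'). Output: "C"
Token 2: literal('X'). Output: "CX"
Token 3: backref(off=1, len=4) (overlapping!). Copied 'XXXX' from pos 1. Output: "CXXXXX"
Token 4: backref(off=2, len=1). Buffer before: "CXXXXX" (len 6)
  byte 1: read out[4]='X', append. Buffer now: "CXXXXXX"

Answer: X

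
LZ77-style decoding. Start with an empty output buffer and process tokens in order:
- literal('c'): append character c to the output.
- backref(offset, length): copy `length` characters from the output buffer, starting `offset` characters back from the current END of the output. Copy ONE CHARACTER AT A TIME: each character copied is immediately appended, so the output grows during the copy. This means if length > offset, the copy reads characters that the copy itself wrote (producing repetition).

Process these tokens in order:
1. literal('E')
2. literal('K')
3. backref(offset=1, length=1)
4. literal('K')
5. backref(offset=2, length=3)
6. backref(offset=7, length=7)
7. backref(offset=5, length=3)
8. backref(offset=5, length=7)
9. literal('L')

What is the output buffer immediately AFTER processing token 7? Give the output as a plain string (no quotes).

Token 1: literal('E'). Output: "E"
Token 2: literal('K'). Output: "EK"
Token 3: backref(off=1, len=1). Copied 'K' from pos 1. Output: "EKK"
Token 4: literal('K'). Output: "EKKK"
Token 5: backref(off=2, len=3) (overlapping!). Copied 'KKK' from pos 2. Output: "EKKKKKK"
Token 6: backref(off=7, len=7). Copied 'EKKKKKK' from pos 0. Output: "EKKKKKKEKKKKKK"
Token 7: backref(off=5, len=3). Copied 'KKK' from pos 9. Output: "EKKKKKKEKKKKKKKKK"

Answer: EKKKKKKEKKKKKKKKK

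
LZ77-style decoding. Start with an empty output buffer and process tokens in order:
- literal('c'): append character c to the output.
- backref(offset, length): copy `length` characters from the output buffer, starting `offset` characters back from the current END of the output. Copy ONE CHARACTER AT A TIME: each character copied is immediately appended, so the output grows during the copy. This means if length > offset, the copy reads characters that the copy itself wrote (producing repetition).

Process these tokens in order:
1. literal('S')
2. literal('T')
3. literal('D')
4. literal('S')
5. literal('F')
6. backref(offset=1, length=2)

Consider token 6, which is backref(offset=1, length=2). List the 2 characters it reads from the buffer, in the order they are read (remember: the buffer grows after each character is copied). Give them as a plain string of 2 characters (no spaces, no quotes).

Token 1: literal('S'). Output: "S"
Token 2: literal('T'). Output: "ST"
Token 3: literal('D'). Output: "STD"
Token 4: literal('S'). Output: "STDS"
Token 5: literal('F'). Output: "STDSF"
Token 6: backref(off=1, len=2). Buffer before: "STDSF" (len 5)
  byte 1: read out[4]='F', append. Buffer now: "STDSFF"
  byte 2: read out[5]='F', append. Buffer now: "STDSFFF"

Answer: FF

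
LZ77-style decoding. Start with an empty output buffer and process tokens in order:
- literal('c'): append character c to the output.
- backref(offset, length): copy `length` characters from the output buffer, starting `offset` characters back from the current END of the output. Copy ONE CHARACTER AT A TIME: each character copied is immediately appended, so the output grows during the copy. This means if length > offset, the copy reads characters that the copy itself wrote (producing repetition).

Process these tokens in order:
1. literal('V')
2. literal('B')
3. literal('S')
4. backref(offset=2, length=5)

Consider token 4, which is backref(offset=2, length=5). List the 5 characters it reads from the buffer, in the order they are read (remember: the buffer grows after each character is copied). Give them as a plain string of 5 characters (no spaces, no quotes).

Token 1: literal('V'). Output: "V"
Token 2: literal('B'). Output: "VB"
Token 3: literal('S'). Output: "VBS"
Token 4: backref(off=2, len=5). Buffer before: "VBS" (len 3)
  byte 1: read out[1]='B', append. Buffer now: "VBSB"
  byte 2: read out[2]='S', append. Buffer now: "VBSBS"
  byte 3: read out[3]='B', append. Buffer now: "VBSBSB"
  byte 4: read out[4]='S', append. Buffer now: "VBSBSBS"
  byte 5: read out[5]='B', append. Buffer now: "VBSBSBSB"

Answer: BSBSB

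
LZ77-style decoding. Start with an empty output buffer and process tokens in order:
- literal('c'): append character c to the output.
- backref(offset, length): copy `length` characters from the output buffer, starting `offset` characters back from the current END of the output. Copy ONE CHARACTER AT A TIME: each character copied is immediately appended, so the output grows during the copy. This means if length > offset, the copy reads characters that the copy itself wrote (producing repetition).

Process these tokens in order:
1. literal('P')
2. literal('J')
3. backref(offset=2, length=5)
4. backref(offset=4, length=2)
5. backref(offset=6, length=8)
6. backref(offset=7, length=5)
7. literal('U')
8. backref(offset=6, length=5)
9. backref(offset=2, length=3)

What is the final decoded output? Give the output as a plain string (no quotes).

Answer: PJPJPJPJPJPJPJPJPPJPJPUPJPJPJPJ

Derivation:
Token 1: literal('P'). Output: "P"
Token 2: literal('J'). Output: "PJ"
Token 3: backref(off=2, len=5) (overlapping!). Copied 'PJPJP' from pos 0. Output: "PJPJPJP"
Token 4: backref(off=4, len=2). Copied 'JP' from pos 3. Output: "PJPJPJPJP"
Token 5: backref(off=6, len=8) (overlapping!). Copied 'JPJPJPJP' from pos 3. Output: "PJPJPJPJPJPJPJPJP"
Token 6: backref(off=7, len=5). Copied 'PJPJP' from pos 10. Output: "PJPJPJPJPJPJPJPJPPJPJP"
Token 7: literal('U'). Output: "PJPJPJPJPJPJPJPJPPJPJPU"
Token 8: backref(off=6, len=5). Copied 'PJPJP' from pos 17. Output: "PJPJPJPJPJPJPJPJPPJPJPUPJPJP"
Token 9: backref(off=2, len=3) (overlapping!). Copied 'JPJ' from pos 26. Output: "PJPJPJPJPJPJPJPJPPJPJPUPJPJPJPJ"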